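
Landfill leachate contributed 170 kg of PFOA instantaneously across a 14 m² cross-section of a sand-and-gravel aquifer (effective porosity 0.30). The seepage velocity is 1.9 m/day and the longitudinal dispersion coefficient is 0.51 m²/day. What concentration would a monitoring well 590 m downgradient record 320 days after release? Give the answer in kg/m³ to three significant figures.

0.544 kg/m³

For an instantaneous plane source, C(x,t) = M/(n_e·A·√(4πDt)) · exp(−(x−vt)²/(4Dt)), with n_e·A the pore (flow) area.
Plume center vt = 1.9 × 320 = 608 m, so the well at 590 m is 18 m upgradient of the peak.
√(4πDt) = 45.29 m, giving peak height M/(n_e·A·√(4πDt)) = 170/(0.30 × 14 × 45.29) = 0.8937 kg/m³.
(x−vt)²/(4Dt) = (-18)²/(4 × 0.51 × 320) = 0.4963; exp(−0.4963) = 0.6088.
C = 0.8937 × 0.6088 = 0.544 kg/m³.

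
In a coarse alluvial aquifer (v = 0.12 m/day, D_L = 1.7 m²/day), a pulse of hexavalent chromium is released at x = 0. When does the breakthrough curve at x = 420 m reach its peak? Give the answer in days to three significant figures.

3380 days

For the 1D instantaneous-source solution, setting ∂C/∂t = 0 at fixed x gives v²t² + 2Dt − x² = 0, so t = (√(D² + v²x²) − D)/v².
√(D² + v²x²) = √(1.7² + 0.12² × 420²) = 50.43; v² = 0.0144.
t = (50.43 − 1.7)/0.0144 = 3380 days (vs. the pure-advection estimate x/v = 3500 d).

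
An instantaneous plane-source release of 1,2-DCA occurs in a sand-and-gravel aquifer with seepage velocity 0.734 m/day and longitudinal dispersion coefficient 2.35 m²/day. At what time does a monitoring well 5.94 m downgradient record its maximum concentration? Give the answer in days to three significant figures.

4.83 days

For the 1D instantaneous-source solution, setting ∂C/∂t = 0 at fixed x gives v²t² + 2Dt − x² = 0, so t = (√(D² + v²x²) − D)/v².
√(D² + v²x²) = √(2.35² + 0.734² × 5.94²) = 4.953; v² = 0.538756.
t = (4.953 − 2.35)/0.538756 = 4.83 days (vs. the pure-advection estimate x/v = 8.09 d).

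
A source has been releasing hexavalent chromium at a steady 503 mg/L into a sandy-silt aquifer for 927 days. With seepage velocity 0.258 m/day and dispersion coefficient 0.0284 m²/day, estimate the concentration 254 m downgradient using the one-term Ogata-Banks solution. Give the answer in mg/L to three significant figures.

For a continuous step input, C/C₀ ≈ ½·erfc((x−vt)/(2√(Dt))).
vt = 0.258 × 927 = 239.166 m and 2√(Dt) = 2√(0.0284 × 927) = 10.26 m.
Argument (x−vt)/(2√(Dt)) = (254 − 239.166)/10.26 = 1.446; ½·erfc(1.446) = 0.02043.
C = 503 × 0.02043 = 10.3 mg/L.

10.3 mg/L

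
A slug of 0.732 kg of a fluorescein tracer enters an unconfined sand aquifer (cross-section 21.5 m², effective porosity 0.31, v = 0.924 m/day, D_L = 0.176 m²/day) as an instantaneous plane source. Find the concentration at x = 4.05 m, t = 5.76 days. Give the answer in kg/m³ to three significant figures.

For an instantaneous plane source, C(x,t) = M/(n_e·A·√(4πDt)) · exp(−(x−vt)²/(4Dt)), with n_e·A the pore (flow) area.
Plume center vt = 0.924 × 5.76 = 5.32224 m, so the well at 4.05 m is 1.27224 m upgradient of the peak.
√(4πDt) = 3.569 m, giving peak height M/(n_e·A·√(4πDt)) = 0.732/(0.31 × 21.5 × 3.569) = 0.03077 kg/m³.
(x−vt)²/(4Dt) = (-1.27224)²/(4 × 0.176 × 5.76) = 0.3992; exp(−0.3992) = 0.6709.
C = 0.03077 × 0.6709 = 0.0206 kg/m³.

0.0206 kg/m³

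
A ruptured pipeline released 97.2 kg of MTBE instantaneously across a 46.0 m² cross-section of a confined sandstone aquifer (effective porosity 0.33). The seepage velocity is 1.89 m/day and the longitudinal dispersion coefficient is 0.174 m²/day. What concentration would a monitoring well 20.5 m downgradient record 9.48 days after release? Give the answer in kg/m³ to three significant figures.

For an instantaneous plane source, C(x,t) = M/(n_e·A·√(4πDt)) · exp(−(x−vt)²/(4Dt)), with n_e·A the pore (flow) area.
Plume center vt = 1.89 × 9.48 = 17.9172 m, so the well at 20.5 m is 2.5828 m downgradient of the peak.
√(4πDt) = 4.553 m, giving peak height M/(n_e·A·√(4πDt)) = 97.2/(0.33 × 46.0 × 4.553) = 1.406 kg/m³.
(x−vt)²/(4Dt) = (2.5828)²/(4 × 0.174 × 9.48) = 1.011; exp(−1.011) = 0.3639.
C = 1.406 × 0.3639 = 0.512 kg/m³.

0.512 kg/m³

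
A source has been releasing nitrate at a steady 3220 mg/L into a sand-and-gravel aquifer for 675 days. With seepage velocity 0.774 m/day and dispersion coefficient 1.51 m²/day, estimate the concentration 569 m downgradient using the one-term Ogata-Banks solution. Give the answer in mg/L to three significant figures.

For a continuous step input, C/C₀ ≈ ½·erfc((x−vt)/(2√(Dt))).
vt = 0.774 × 675 = 522.45 m and 2√(Dt) = 2√(1.51 × 675) = 63.85 m.
Argument (x−vt)/(2√(Dt)) = (569 − 522.45)/63.85 = 0.7291; ½·erfc(0.7291) = 0.1512.
C = 3220 × 0.1512 = 487 mg/L.

487 mg/L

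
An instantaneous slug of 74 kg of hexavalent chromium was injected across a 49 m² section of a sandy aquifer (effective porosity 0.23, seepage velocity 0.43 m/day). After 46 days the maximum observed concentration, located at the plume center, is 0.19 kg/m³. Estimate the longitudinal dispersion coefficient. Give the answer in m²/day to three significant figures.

2.07 m²/day

At the plume center C_max = M/(n_e·A·√(4πDt)), so D = M²/(4πt·(n_e·A·C_max)²).
n_e·A·C_max = 0.23 × 49 × 0.19 = 2.141 kg/m.
D = 74²/(4π × 46 × 2.141²) = 2.07 m²/day.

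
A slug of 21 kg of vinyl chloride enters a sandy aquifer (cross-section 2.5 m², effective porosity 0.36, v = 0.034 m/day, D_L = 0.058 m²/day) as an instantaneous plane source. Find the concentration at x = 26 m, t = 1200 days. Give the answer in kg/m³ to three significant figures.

0.359 kg/m³

For an instantaneous plane source, C(x,t) = M/(n_e·A·√(4πDt)) · exp(−(x−vt)²/(4Dt)), with n_e·A the pore (flow) area.
Plume center vt = 0.034 × 1200 = 40.8 m, so the well at 26 m is 14.8 m upgradient of the peak.
√(4πDt) = 29.57 m, giving peak height M/(n_e·A·√(4πDt)) = 21/(0.36 × 2.5 × 29.57) = 0.7891 kg/m³.
(x−vt)²/(4Dt) = (-14.8)²/(4 × 0.058 × 1200) = 0.7868; exp(−0.7868) = 0.4553.
C = 0.7891 × 0.4553 = 0.359 kg/m³.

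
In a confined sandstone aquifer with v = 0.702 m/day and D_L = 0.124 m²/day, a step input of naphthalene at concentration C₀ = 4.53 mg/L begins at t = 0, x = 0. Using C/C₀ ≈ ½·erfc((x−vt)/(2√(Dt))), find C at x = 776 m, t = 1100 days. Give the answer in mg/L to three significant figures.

1.85 mg/L

For a continuous step input, C/C₀ ≈ ½·erfc((x−vt)/(2√(Dt))).
vt = 0.702 × 1100 = 772.2 m and 2√(Dt) = 2√(0.124 × 1100) = 23.36 m.
Argument (x−vt)/(2√(Dt)) = (776 − 772.2)/23.36 = 0.1627; ½·erfc(0.1627) = 0.4090.
C = 4.53 × 0.4090 = 1.85 mg/L.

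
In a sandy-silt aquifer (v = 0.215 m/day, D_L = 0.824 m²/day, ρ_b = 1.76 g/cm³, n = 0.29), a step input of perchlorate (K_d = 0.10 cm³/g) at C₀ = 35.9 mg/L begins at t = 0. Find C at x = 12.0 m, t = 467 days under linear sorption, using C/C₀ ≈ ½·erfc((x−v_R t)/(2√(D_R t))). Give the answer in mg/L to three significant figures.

Retardation factor R = 1 + ρ_b·K_d/n = 1 + 1.76 × 0.10/0.29 = 1.607.
Sorption retards both mechanisms: v_R = v/R = 0.1338 m/day, D_R = D/R = 0.5128 m²/day.
v_R·t = 0.1338 × 467 = 62.4846 m; 2√(D_R t) = 30.95 m; argument = (12.0 − 62.4846)/30.95 = -1.631.
C = C₀ × ½·erfc(-1.631) = 35.9 × 0.9895 = 35.5 mg/L.

35.5 mg/L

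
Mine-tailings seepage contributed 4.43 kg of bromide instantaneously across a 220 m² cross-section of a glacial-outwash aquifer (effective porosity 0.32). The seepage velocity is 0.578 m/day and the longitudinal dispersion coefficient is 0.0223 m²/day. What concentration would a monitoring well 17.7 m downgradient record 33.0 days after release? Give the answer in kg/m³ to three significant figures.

For an instantaneous plane source, C(x,t) = M/(n_e·A·√(4πDt)) · exp(−(x−vt)²/(4Dt)), with n_e·A the pore (flow) area.
Plume center vt = 0.578 × 33.0 = 19.074 m, so the well at 17.7 m is 1.374 m upgradient of the peak.
√(4πDt) = 3.041 m, giving peak height M/(n_e·A·√(4πDt)) = 4.43/(0.32 × 220 × 3.041) = 0.02069 kg/m³.
(x−vt)²/(4Dt) = (-1.374)²/(4 × 0.0223 × 33.0) = 0.6413; exp(−0.6413) = 0.5266.
C = 0.02069 × 0.5266 = 0.0109 kg/m³.

0.0109 kg/m³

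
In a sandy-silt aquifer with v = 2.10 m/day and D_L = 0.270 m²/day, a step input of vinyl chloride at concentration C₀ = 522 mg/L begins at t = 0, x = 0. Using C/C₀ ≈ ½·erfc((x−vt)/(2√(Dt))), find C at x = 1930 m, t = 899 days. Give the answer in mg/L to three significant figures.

For a continuous step input, C/C₀ ≈ ½·erfc((x−vt)/(2√(Dt))).
vt = 2.10 × 899 = 1887.9 m and 2√(Dt) = 2√(0.270 × 899) = 31.16 m.
Argument (x−vt)/(2√(Dt)) = (1930 − 1887.9)/31.16 = 1.351; ½·erfc(1.351) = 0.02803.
C = 522 × 0.02803 = 14.6 mg/L.

14.6 mg/L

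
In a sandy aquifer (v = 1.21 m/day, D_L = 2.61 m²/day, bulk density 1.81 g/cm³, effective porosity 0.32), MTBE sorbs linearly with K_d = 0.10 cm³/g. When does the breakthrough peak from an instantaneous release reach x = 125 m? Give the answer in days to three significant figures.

Retardation factor R = 1 + ρ_b·K_d/n = 1 + 1.81 × 0.10/0.32 = 1.566.
Sorption retards both mechanisms: v_R = v/R = 0.7727 m/day, D_R = D/R = 1.667 m²/day.
Peak time from v_R²t² + 2D_R t − x² = 0: t = (√(D_R² + v_R²x²) − D_R)/v_R².
√(D_R² + v_R²x²) = √(1.667² + 0.7727² × 125²) = 96.60; v_R² = 0.5971.
t = (96.60 − 1.667)/0.5971 = 159 days.

159 days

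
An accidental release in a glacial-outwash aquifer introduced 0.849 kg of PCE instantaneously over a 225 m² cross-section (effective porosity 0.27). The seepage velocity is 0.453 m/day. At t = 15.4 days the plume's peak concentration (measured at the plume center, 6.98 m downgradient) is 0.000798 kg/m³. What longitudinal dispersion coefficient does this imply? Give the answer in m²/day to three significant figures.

At the plume center C_max = M/(n_e·A·√(4πDt)), so D = M²/(4πt·(n_e·A·C_max)²).
n_e·A·C_max = 0.27 × 225 × 0.000798 = 0.04848 kg/m.
D = 0.849²/(4π × 15.4 × 0.04848²) = 1.58 m²/day.

1.58 m²/day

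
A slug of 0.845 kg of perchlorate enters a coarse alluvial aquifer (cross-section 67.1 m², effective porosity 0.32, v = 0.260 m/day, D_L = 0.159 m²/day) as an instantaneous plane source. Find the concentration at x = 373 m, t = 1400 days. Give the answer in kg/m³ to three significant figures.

For an instantaneous plane source, C(x,t) = M/(n_e·A·√(4πDt)) · exp(−(x−vt)²/(4Dt)), with n_e·A the pore (flow) area.
Plume center vt = 0.260 × 1400 = 364 m, so the well at 373 m is 9 m downgradient of the peak.
√(4πDt) = 52.89 m, giving peak height M/(n_e·A·√(4πDt)) = 0.845/(0.32 × 67.1 × 52.89) = 0.0007441 kg/m³.
(x−vt)²/(4Dt) = (9)²/(4 × 0.159 × 1400) = 0.09097; exp(−0.09097) = 0.9130.
C = 0.0007441 × 0.9130 = 0.000679 kg/m³.

0.000679 kg/m³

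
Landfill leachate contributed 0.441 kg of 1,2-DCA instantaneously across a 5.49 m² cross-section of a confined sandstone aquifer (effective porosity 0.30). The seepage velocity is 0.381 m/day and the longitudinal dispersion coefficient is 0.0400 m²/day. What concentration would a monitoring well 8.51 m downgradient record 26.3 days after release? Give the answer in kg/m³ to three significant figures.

For an instantaneous plane source, C(x,t) = M/(n_e·A·√(4πDt)) · exp(−(x−vt)²/(4Dt)), with n_e·A the pore (flow) area.
Plume center vt = 0.381 × 26.3 = 10.0203 m, so the well at 8.51 m is 1.5103 m upgradient of the peak.
√(4πDt) = 3.636 m, giving peak height M/(n_e·A·√(4πDt)) = 0.441/(0.30 × 5.49 × 3.636) = 0.07364 kg/m³.
(x−vt)²/(4Dt) = (-1.5103)²/(4 × 0.0400 × 26.3) = 0.5421; exp(−0.5421) = 0.5815.
C = 0.07364 × 0.5815 = 0.0428 kg/m³.

0.0428 kg/m³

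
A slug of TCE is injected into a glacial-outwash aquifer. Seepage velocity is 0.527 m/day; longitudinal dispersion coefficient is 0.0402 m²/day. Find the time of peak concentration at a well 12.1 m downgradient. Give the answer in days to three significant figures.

22.8 days

For the 1D instantaneous-source solution, setting ∂C/∂t = 0 at fixed x gives v²t² + 2Dt − x² = 0, so t = (√(D² + v²x²) − D)/v².
√(D² + v²x²) = √(0.0402² + 0.527² × 12.1²) = 6.377; v² = 0.277729.
t = (6.377 − 0.0402)/0.277729 = 22.8 days (vs. the pure-advection estimate x/v = 23.0 d).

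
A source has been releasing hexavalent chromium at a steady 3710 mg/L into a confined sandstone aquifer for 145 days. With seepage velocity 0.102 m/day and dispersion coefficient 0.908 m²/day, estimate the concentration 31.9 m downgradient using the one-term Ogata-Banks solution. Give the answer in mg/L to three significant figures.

541 mg/L

For a continuous step input, C/C₀ ≈ ½·erfc((x−vt)/(2√(Dt))).
vt = 0.102 × 145 = 14.79 m and 2√(Dt) = 2√(0.908 × 145) = 22.95 m.
Argument (x−vt)/(2√(Dt)) = (31.9 − 14.79)/22.95 = 0.7455; ½·erfc(0.7455) = 0.1459.
C = 3710 × 0.1459 = 541 mg/L.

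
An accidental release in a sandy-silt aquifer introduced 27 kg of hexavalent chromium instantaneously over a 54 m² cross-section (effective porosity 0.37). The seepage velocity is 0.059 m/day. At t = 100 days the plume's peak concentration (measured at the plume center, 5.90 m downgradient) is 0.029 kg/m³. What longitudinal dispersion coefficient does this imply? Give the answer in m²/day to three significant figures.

At the plume center C_max = M/(n_e·A·√(4πDt)), so D = M²/(4πt·(n_e·A·C_max)²).
n_e·A·C_max = 0.37 × 54 × 0.029 = 0.5794 kg/m.
D = 27²/(4π × 100 × 0.5794²) = 1.73 m²/day.

1.73 m²/day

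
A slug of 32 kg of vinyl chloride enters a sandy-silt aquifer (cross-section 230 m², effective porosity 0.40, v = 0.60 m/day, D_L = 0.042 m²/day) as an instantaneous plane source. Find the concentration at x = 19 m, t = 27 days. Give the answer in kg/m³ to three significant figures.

For an instantaneous plane source, C(x,t) = M/(n_e·A·√(4πDt)) · exp(−(x−vt)²/(4Dt)), with n_e·A the pore (flow) area.
Plume center vt = 0.60 × 27 = 16.2 m, so the well at 19 m is 2.8 m downgradient of the peak.
√(4πDt) = 3.775 m, giving peak height M/(n_e·A·√(4πDt)) = 32/(0.40 × 230 × 3.775) = 0.09214 kg/m³.
(x−vt)²/(4Dt) = (2.8)²/(4 × 0.042 × 27) = 1.728; exp(−1.728) = 0.1776.
C = 0.09214 × 0.1776 = 0.0164 kg/m³.

0.0164 kg/m³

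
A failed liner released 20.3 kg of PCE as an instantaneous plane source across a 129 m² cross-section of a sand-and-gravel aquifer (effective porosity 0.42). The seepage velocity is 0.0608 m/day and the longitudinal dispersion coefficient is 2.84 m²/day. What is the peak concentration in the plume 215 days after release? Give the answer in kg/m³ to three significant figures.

0.00428 kg/m³

The peak of an instantaneous 1D plume sits at x = vt; there the Gaussian factor is 1 and C_max = M/(n_e·A·√(4πDt)), where n_e·A is the pore area the mass is dissolved in.
√(4πDt) = √(4π × 2.84 × 215) = 87.60 m, so C_max = 20.3/(0.42 × 129 × 87.60) = 0.00428 kg/m³.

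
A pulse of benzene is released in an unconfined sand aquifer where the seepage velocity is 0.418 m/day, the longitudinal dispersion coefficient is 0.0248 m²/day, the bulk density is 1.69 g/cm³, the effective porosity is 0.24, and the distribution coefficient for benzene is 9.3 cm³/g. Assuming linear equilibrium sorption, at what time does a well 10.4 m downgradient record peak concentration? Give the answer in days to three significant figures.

Retardation factor R = 1 + ρ_b·K_d/n = 1 + 1.69 × 9.3/0.24 = 66.49.
Sorption retards both mechanisms: v_R = v/R = 0.006287 m/day, D_R = D/R = 0.0003730 m²/day.
Peak time from v_R²t² + 2D_R t − x² = 0: t = (√(D_R² + v_R²x²) − D_R)/v_R².
√(D_R² + v_R²x²) = √(0.0003730² + 0.006287² × 10.4²) = 0.06539; v_R² = 3.953e-05.
t = (0.06539 − 0.0003730)/3.953e-05 = 1640 days.

1640 days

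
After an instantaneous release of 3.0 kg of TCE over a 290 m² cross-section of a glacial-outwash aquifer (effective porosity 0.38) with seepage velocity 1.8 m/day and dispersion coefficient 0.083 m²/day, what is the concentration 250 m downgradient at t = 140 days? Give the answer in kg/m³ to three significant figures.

0.00207 kg/m³

For an instantaneous plane source, C(x,t) = M/(n_e·A·√(4πDt)) · exp(−(x−vt)²/(4Dt)), with n_e·A the pore (flow) area.
Plume center vt = 1.8 × 140 = 252 m, so the well at 250 m is 2 m upgradient of the peak.
√(4πDt) = 12.08 m, giving peak height M/(n_e·A·√(4πDt)) = 3.0/(0.38 × 290 × 12.08) = 0.002254 kg/m³.
(x−vt)²/(4Dt) = (-2)²/(4 × 0.083 × 140) = 0.08606; exp(−0.08606) = 0.9175.
C = 0.002254 × 0.9175 = 0.00207 kg/m³.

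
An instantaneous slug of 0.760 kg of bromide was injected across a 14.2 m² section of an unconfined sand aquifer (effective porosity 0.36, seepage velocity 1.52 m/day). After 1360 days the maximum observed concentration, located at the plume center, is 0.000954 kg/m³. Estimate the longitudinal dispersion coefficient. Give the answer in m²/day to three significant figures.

At the plume center C_max = M/(n_e·A·√(4πDt)), so D = M²/(4πt·(n_e·A·C_max)²).
n_e·A·C_max = 0.36 × 14.2 × 0.000954 = 0.004877 kg/m.
D = 0.760²/(4π × 1360 × 0.004877²) = 1.42 m²/day.

1.42 m²/day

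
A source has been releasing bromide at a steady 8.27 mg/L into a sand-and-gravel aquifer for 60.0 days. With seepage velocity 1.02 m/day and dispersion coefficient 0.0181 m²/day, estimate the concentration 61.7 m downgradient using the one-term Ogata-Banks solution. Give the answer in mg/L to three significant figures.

3.04 mg/L

For a continuous step input, C/C₀ ≈ ½·erfc((x−vt)/(2√(Dt))).
vt = 1.02 × 60.0 = 61.2 m and 2√(Dt) = 2√(0.0181 × 60.0) = 2.084 m.
Argument (x−vt)/(2√(Dt)) = (61.7 − 61.2)/2.084 = 0.2399; ½·erfc(0.2399) = 0.3672.
C = 8.27 × 0.3672 = 3.04 mg/L.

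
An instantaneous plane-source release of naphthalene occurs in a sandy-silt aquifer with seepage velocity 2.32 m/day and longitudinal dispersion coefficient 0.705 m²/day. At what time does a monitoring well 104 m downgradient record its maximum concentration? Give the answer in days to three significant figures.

For the 1D instantaneous-source solution, setting ∂C/∂t = 0 at fixed x gives v²t² + 2Dt − x² = 0, so t = (√(D² + v²x²) − D)/v².
√(D² + v²x²) = √(0.705² + 2.32² × 104²) = 241.3; v² = 5.3824.
t = (241.3 − 0.705)/5.3824 = 44.7 days (vs. the pure-advection estimate x/v = 44.8 d).

44.7 days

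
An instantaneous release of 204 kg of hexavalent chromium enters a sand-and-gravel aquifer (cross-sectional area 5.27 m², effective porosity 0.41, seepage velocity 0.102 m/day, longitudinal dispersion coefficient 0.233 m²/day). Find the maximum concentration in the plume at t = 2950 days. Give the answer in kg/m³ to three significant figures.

1.02 kg/m³

The peak of an instantaneous 1D plume sits at x = vt; there the Gaussian factor is 1 and C_max = M/(n_e·A·√(4πDt)), where n_e·A is the pore area the mass is dissolved in.
√(4πDt) = √(4π × 0.233 × 2950) = 92.94 m, so C_max = 204/(0.41 × 5.27 × 92.94) = 1.02 kg/m³.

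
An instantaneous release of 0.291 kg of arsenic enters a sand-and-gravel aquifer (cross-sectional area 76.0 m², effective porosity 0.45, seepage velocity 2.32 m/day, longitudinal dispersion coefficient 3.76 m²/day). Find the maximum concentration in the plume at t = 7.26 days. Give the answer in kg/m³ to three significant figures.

The peak of an instantaneous 1D plume sits at x = vt; there the Gaussian factor is 1 and C_max = M/(n_e·A·√(4πDt)), where n_e·A is the pore area the mass is dissolved in.
√(4πDt) = √(4π × 3.76 × 7.26) = 18.52 m, so C_max = 0.291/(0.45 × 76.0 × 18.52) = 0.000459 kg/m³.

0.000459 kg/m³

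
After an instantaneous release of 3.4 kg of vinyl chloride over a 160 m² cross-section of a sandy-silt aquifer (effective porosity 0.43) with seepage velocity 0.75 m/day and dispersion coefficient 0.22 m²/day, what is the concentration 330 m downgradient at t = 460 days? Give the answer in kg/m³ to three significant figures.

For an instantaneous plane source, C(x,t) = M/(n_e·A·√(4πDt)) · exp(−(x−vt)²/(4Dt)), with n_e·A the pore (flow) area.
Plume center vt = 0.75 × 460 = 345 m, so the well at 330 m is 15 m upgradient of the peak.
√(4πDt) = 35.66 m, giving peak height M/(n_e·A·√(4πDt)) = 3.4/(0.43 × 160 × 35.66) = 0.001386 kg/m³.
(x−vt)²/(4Dt) = (-15)²/(4 × 0.22 × 460) = 0.5558; exp(−0.5558) = 0.5736.
C = 0.001386 × 0.5736 = 0.000795 kg/m³.

0.000795 kg/m³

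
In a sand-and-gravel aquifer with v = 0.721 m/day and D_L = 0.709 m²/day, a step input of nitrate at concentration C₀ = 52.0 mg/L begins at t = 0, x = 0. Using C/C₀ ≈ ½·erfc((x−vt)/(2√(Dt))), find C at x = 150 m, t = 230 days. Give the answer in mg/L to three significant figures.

For a continuous step input, C/C₀ ≈ ½·erfc((x−vt)/(2√(Dt))).
vt = 0.721 × 230 = 165.83 m and 2√(Dt) = 2√(0.709 × 230) = 25.54 m.
Argument (x−vt)/(2√(Dt)) = (150 − 165.83)/25.54 = -0.6198; ½·erfc(-0.6198) = 0.8096.
C = 52.0 × 0.8096 = 42.1 mg/L.

42.1 mg/L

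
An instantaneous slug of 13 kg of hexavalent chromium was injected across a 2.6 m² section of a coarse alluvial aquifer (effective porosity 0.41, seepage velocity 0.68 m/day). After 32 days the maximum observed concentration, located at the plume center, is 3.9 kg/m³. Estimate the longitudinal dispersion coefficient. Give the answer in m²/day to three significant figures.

0.0243 m²/day

At the plume center C_max = M/(n_e·A·√(4πDt)), so D = M²/(4πt·(n_e·A·C_max)²).
n_e·A·C_max = 0.41 × 2.6 × 3.9 = 4.157 kg/m.
D = 13²/(4π × 32 × 4.157²) = 0.0243 m²/day.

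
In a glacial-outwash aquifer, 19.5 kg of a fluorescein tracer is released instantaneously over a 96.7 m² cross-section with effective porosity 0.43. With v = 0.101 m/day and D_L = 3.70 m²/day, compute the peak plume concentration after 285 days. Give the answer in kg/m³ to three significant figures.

The peak of an instantaneous 1D plume sits at x = vt; there the Gaussian factor is 1 and C_max = M/(n_e·A·√(4πDt)), where n_e·A is the pore area the mass is dissolved in.
√(4πDt) = √(4π × 3.70 × 285) = 115.1 m, so C_max = 19.5/(0.43 × 96.7 × 115.1) = 0.00407 kg/m³.

0.00407 kg/m³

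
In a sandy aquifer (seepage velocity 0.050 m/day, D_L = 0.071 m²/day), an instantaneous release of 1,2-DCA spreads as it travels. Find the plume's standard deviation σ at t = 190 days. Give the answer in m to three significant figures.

Dispersive spreading gives a Gaussian with σ² = 2Dt; advection only shifts the center.
σ = √(2 × 0.071 × 190) = 5.19 m.

5.19 m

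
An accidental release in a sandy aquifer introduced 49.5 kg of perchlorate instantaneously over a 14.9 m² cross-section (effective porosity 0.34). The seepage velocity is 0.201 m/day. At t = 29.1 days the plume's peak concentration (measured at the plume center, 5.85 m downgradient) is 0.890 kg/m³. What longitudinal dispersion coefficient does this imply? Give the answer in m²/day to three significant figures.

At the plume center C_max = M/(n_e·A·√(4πDt)), so D = M²/(4πt·(n_e·A·C_max)²).
n_e·A·C_max = 0.34 × 14.9 × 0.890 = 4.509 kg/m.
D = 49.5²/(4π × 29.1 × 4.509²) = 0.330 m²/day.

0.330 m²/day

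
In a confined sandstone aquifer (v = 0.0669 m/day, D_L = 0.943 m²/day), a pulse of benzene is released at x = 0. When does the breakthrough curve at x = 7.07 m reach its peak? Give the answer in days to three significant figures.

For the 1D instantaneous-source solution, setting ∂C/∂t = 0 at fixed x gives v²t² + 2Dt − x² = 0, so t = (√(D² + v²x²) − D)/v².
√(D² + v²x²) = √(0.943² + 0.0669² × 7.07²) = 1.055; v² = 0.00447561.
t = (1.055 − 0.943)/0.00447561 = 25.0 days (vs. the pure-advection estimate x/v = 106 d).

25.0 days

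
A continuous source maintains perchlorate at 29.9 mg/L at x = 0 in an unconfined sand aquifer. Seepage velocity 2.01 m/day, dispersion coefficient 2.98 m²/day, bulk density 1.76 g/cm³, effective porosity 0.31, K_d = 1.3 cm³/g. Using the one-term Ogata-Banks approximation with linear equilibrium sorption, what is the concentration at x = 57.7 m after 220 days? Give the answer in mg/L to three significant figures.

10.4 mg/L

Retardation factor R = 1 + ρ_b·K_d/n = 1 + 1.76 × 1.3/0.31 = 8.381.
Sorption retards both mechanisms: v_R = v/R = 0.2398 m/day, D_R = D/R = 0.3556 m²/day.
v_R·t = 0.2398 × 220 = 52.756 m; 2√(D_R t) = 17.69 m; argument = (57.7 − 52.756)/17.69 = 0.2795.
C = C₀ × ½·erfc(0.2795) = 29.9 × 0.3463 = 10.4 mg/L.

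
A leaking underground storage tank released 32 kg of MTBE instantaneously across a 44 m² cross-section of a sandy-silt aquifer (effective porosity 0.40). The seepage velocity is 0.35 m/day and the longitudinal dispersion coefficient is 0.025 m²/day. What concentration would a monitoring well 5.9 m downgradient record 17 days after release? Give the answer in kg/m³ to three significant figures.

For an instantaneous plane source, C(x,t) = M/(n_e·A·√(4πDt)) · exp(−(x−vt)²/(4Dt)), with n_e·A the pore (flow) area.
Plume center vt = 0.35 × 17 = 5.95 m, so the well at 5.9 m is 0.05 m upgradient of the peak.
√(4πDt) = 2.311 m, giving peak height M/(n_e·A·√(4πDt)) = 32/(0.40 × 44 × 2.311) = 0.7868 kg/m³.
(x−vt)²/(4Dt) = (-0.05)²/(4 × 0.025 × 17) = 0.001471; exp(−0.001471) = 0.9985.
C = 0.7868 × 0.9985 = 0.786 kg/m³.

0.786 kg/m³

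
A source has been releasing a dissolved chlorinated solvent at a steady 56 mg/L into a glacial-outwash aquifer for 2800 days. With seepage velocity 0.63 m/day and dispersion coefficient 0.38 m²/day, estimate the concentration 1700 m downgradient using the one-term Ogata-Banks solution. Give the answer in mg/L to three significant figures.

For a continuous step input, C/C₀ ≈ ½·erfc((x−vt)/(2√(Dt))).
vt = 0.63 × 2800 = 1764 m and 2√(Dt) = 2√(0.38 × 2800) = 65.24 m.
Argument (x−vt)/(2√(Dt)) = (1700 − 1764)/65.24 = -0.9810; ½·erfc(-0.9810) = 0.9173.
C = 56 × 0.9173 = 51.4 mg/L.

51.4 mg/L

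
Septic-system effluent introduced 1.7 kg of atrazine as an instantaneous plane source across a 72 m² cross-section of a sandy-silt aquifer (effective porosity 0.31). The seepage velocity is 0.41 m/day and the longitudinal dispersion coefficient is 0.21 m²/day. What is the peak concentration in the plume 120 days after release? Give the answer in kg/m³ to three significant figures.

0.00428 kg/m³

The peak of an instantaneous 1D plume sits at x = vt; there the Gaussian factor is 1 and C_max = M/(n_e·A·√(4πDt)), where n_e·A is the pore area the mass is dissolved in.
√(4πDt) = √(4π × 0.21 × 120) = 17.80 m, so C_max = 1.7/(0.31 × 72 × 17.80) = 0.00428 kg/m³.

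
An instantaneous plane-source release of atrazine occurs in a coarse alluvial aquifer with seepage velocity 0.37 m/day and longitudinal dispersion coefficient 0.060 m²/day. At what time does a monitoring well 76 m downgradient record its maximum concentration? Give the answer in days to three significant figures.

205 days

For the 1D instantaneous-source solution, setting ∂C/∂t = 0 at fixed x gives v²t² + 2Dt − x² = 0, so t = (√(D² + v²x²) − D)/v².
√(D² + v²x²) = √(0.060² + 0.37² × 76²) = 28.12; v² = 0.1369.
t = (28.12 − 0.060)/0.1369 = 205 days (vs. the pure-advection estimate x/v = 205 d).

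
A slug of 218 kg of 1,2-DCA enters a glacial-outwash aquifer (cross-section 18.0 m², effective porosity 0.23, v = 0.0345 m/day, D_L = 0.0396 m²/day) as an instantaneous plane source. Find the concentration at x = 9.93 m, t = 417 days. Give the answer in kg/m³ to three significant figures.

For an instantaneous plane source, C(x,t) = M/(n_e·A·√(4πDt)) · exp(−(x−vt)²/(4Dt)), with n_e·A the pore (flow) area.
Plume center vt = 0.0345 × 417 = 14.3865 m, so the well at 9.93 m is 4.4565 m upgradient of the peak.
√(4πDt) = 14.41 m, giving peak height M/(n_e·A·√(4πDt)) = 218/(0.23 × 18.0 × 14.41) = 3.654 kg/m³.
(x−vt)²/(4Dt) = (-4.4565)²/(4 × 0.0396 × 417) = 0.3007; exp(−0.3007) = 0.7403.
C = 3.654 × 0.7403 = 2.71 kg/m³.

2.71 kg/m³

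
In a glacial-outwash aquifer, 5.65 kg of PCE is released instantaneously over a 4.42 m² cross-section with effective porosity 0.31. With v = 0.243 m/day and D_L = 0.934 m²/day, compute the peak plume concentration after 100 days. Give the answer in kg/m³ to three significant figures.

The peak of an instantaneous 1D plume sits at x = vt; there the Gaussian factor is 1 and C_max = M/(n_e·A·√(4πDt)), where n_e·A is the pore area the mass is dissolved in.
√(4πDt) = √(4π × 0.934 × 100) = 34.26 m, so C_max = 5.65/(0.31 × 4.42 × 34.26) = 0.120 kg/m³.

0.120 kg/m³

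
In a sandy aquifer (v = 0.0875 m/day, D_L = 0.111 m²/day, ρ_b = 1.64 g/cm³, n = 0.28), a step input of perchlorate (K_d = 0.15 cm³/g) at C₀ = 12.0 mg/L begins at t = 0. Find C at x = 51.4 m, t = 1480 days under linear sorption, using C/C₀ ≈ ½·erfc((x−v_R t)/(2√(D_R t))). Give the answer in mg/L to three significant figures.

Retardation factor R = 1 + ρ_b·K_d/n = 1 + 1.64 × 0.15/0.28 = 1.879.
Sorption retards both mechanisms: v_R = v/R = 0.04657 m/day, D_R = D/R = 0.05907 m²/day.
v_R·t = 0.04657 × 1480 = 68.9236 m; 2√(D_R t) = 18.70 m; argument = (51.4 − 68.9236)/18.70 = -0.9371.
C = C₀ × ½·erfc(-0.9371) = 12.0 × 0.9075 = 10.9 mg/L.

10.9 mg/L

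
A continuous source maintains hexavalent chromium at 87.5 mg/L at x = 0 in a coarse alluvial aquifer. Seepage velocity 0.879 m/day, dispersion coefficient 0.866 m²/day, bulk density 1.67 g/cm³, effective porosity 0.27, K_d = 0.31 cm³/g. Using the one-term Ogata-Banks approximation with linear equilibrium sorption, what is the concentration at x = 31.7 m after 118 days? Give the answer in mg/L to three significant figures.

59.3 mg/L

Retardation factor R = 1 + ρ_b·K_d/n = 1 + 1.67 × 0.31/0.27 = 2.917.
Sorption retards both mechanisms: v_R = v/R = 0.3013 m/day, D_R = D/R = 0.2969 m²/day.
v_R·t = 0.3013 × 118 = 35.5534 m; 2√(D_R t) = 11.84 m; argument = (31.7 − 35.5534)/11.84 = -0.3255.
C = C₀ × ½·erfc(-0.3255) = 87.5 × 0.6774 = 59.3 mg/L.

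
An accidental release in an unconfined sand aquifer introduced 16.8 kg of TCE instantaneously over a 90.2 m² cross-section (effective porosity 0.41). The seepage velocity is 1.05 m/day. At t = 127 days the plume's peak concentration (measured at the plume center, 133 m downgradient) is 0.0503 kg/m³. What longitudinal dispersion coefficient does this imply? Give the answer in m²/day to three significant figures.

0.0511 m²/day

At the plume center C_max = M/(n_e·A·√(4πDt)), so D = M²/(4πt·(n_e·A·C_max)²).
n_e·A·C_max = 0.41 × 90.2 × 0.0503 = 1.860 kg/m.
D = 16.8²/(4π × 127 × 1.860²) = 0.0511 m²/day.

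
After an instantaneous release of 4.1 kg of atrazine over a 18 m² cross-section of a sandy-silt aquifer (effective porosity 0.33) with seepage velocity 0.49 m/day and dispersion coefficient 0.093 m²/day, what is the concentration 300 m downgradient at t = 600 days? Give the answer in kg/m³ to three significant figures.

For an instantaneous plane source, C(x,t) = M/(n_e·A·√(4πDt)) · exp(−(x−vt)²/(4Dt)), with n_e·A the pore (flow) area.
Plume center vt = 0.49 × 600 = 294 m, so the well at 300 m is 6 m downgradient of the peak.
√(4πDt) = 26.48 m, giving peak height M/(n_e·A·√(4πDt)) = 4.1/(0.33 × 18 × 26.48) = 0.02607 kg/m³.
(x−vt)²/(4Dt) = (6)²/(4 × 0.093 × 600) = 0.1613; exp(−0.1613) = 0.8510.
C = 0.02607 × 0.8510 = 0.0222 kg/m³.

0.0222 kg/m³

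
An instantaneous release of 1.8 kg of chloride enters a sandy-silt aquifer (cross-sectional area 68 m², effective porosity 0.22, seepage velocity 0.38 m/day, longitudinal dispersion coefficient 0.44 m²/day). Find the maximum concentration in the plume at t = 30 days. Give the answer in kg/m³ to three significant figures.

The peak of an instantaneous 1D plume sits at x = vt; there the Gaussian factor is 1 and C_max = M/(n_e·A·√(4πDt)), where n_e·A is the pore area the mass is dissolved in.
√(4πDt) = √(4π × 0.44 × 30) = 12.88 m, so C_max = 1.8/(0.22 × 68 × 12.88) = 0.00934 kg/m³.

0.00934 kg/m³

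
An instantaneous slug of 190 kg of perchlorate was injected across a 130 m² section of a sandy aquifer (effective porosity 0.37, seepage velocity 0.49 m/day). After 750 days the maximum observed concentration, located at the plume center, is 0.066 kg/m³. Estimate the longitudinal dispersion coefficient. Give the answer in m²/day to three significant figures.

0.380 m²/day

At the plume center C_max = M/(n_e·A·√(4πDt)), so D = M²/(4πt·(n_e·A·C_max)²).
n_e·A·C_max = 0.37 × 130 × 0.066 = 3.175 kg/m.
D = 190²/(4π × 750 × 3.175²) = 0.380 m²/day.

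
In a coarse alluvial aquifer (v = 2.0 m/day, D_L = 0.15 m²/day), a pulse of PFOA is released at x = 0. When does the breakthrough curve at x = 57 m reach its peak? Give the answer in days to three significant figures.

28.5 days

For the 1D instantaneous-source solution, setting ∂C/∂t = 0 at fixed x gives v²t² + 2Dt − x² = 0, so t = (√(D² + v²x²) − D)/v².
√(D² + v²x²) = √(0.15² + 2.0² × 57²) = 114.0; v² = 4.
t = (114.0 − 0.15)/4 = 28.5 days (vs. the pure-advection estimate x/v = 28.5 d).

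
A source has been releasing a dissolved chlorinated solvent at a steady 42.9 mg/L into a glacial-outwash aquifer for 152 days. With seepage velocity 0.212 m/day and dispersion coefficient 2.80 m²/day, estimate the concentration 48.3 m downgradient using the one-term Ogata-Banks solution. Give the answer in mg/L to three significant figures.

For a continuous step input, C/C₀ ≈ ½·erfc((x−vt)/(2√(Dt))).
vt = 0.212 × 152 = 32.224 m and 2√(Dt) = 2√(2.80 × 152) = 41.26 m.
Argument (x−vt)/(2√(Dt)) = (48.3 − 32.224)/41.26 = 0.3896; ½·erfc(0.3896) = 0.2908.
C = 42.9 × 0.2908 = 12.5 mg/L.

12.5 mg/L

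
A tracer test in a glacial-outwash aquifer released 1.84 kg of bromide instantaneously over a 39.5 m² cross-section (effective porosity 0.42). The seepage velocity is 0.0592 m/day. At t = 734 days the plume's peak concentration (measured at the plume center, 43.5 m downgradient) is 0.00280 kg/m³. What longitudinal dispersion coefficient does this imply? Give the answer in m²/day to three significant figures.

At the plume center C_max = M/(n_e·A·√(4πDt)), so D = M²/(4πt·(n_e·A·C_max)²).
n_e·A·C_max = 0.42 × 39.5 × 0.00280 = 0.04645 kg/m.
D = 1.84²/(4π × 734 × 0.04645²) = 0.170 m²/day.

0.170 m²/day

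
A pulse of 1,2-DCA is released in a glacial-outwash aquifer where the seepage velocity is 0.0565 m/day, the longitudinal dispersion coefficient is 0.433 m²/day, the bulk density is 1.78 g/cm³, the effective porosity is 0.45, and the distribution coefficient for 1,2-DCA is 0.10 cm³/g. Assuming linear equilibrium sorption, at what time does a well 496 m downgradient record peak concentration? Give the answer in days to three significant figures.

12100 days

Retardation factor R = 1 + ρ_b·K_d/n = 1 + 1.78 × 0.10/0.45 = 1.396.
Sorption retards both mechanisms: v_R = v/R = 0.04047 m/day, D_R = D/R = 0.3102 m²/day.
Peak time from v_R²t² + 2D_R t − x² = 0: t = (√(D_R² + v_R²x²) − D_R)/v_R².
√(D_R² + v_R²x²) = √(0.3102² + 0.04047² × 496²) = 20.08; v_R² = 0.001638.
t = (20.08 − 0.3102)/0.001638 = 12100 days.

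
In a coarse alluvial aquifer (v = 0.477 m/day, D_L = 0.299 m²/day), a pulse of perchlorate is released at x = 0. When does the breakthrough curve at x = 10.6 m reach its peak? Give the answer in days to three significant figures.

For the 1D instantaneous-source solution, setting ∂C/∂t = 0 at fixed x gives v²t² + 2Dt − x² = 0, so t = (√(D² + v²x²) − D)/v².
√(D² + v²x²) = √(0.299² + 0.477² × 10.6²) = 5.065; v² = 0.227529.
t = (5.065 − 0.299)/0.227529 = 20.9 days (vs. the pure-advection estimate x/v = 22.2 d).

20.9 days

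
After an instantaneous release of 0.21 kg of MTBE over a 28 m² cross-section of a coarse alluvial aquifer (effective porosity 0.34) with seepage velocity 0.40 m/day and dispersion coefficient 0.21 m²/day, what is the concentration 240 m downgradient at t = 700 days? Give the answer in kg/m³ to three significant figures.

3.38e-05 kg/m³

For an instantaneous plane source, C(x,t) = M/(n_e·A·√(4πDt)) · exp(−(x−vt)²/(4Dt)), with n_e·A the pore (flow) area.
Plume center vt = 0.40 × 700 = 280 m, so the well at 240 m is 40 m upgradient of the peak.
√(4πDt) = 42.98 m, giving peak height M/(n_e·A·√(4πDt)) = 0.21/(0.34 × 28 × 42.98) = 0.0005132 kg/m³.
(x−vt)²/(4Dt) = (-40)²/(4 × 0.21 × 700) = 2.721; exp(−2.721) = 0.06581.
C = 0.0005132 × 0.06581 = 3.38e-05 kg/m³.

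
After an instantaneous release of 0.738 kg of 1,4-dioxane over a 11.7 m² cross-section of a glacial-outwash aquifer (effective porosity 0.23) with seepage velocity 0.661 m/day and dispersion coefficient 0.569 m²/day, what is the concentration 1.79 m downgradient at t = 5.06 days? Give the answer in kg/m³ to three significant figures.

For an instantaneous plane source, C(x,t) = M/(n_e·A·√(4πDt)) · exp(−(x−vt)²/(4Dt)), with n_e·A the pore (flow) area.
Plume center vt = 0.661 × 5.06 = 3.34466 m, so the well at 1.79 m is 1.55466 m upgradient of the peak.
√(4πDt) = 6.015 m, giving peak height M/(n_e·A·√(4πDt)) = 0.738/(0.23 × 11.7 × 6.015) = 0.04559 kg/m³.
(x−vt)²/(4Dt) = (-1.55466)²/(4 × 0.569 × 5.06) = 0.2099; exp(−0.2099) = 0.8107.
C = 0.04559 × 0.8107 = 0.0370 kg/m³.

0.0370 kg/m³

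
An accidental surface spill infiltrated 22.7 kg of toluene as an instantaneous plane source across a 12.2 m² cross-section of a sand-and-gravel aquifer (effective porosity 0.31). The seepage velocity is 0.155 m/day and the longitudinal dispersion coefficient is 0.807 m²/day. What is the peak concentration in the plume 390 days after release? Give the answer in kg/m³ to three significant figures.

The peak of an instantaneous 1D plume sits at x = vt; there the Gaussian factor is 1 and C_max = M/(n_e·A·√(4πDt)), where n_e·A is the pore area the mass is dissolved in.
√(4πDt) = √(4π × 0.807 × 390) = 62.89 m, so C_max = 22.7/(0.31 × 12.2 × 62.89) = 0.0954 kg/m³.

0.0954 kg/m³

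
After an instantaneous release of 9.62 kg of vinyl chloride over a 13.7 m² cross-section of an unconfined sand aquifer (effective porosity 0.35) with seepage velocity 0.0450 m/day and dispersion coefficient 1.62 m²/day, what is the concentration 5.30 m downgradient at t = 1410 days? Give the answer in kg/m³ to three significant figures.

For an instantaneous plane source, C(x,t) = M/(n_e·A·√(4πDt)) · exp(−(x−vt)²/(4Dt)), with n_e·A the pore (flow) area.
Plume center vt = 0.0450 × 1410 = 63.45 m, so the well at 5.30 m is 58.15 m upgradient of the peak.
√(4πDt) = 169.4 m, giving peak height M/(n_e·A·√(4πDt)) = 9.62/(0.35 × 13.7 × 169.4) = 0.01184 kg/m³.
(x−vt)²/(4Dt) = (-58.15)²/(4 × 1.62 × 1410) = 0.3701; exp(−0.3701) = 0.6907.
C = 0.01184 × 0.6907 = 0.00818 kg/m³.

0.00818 kg/m³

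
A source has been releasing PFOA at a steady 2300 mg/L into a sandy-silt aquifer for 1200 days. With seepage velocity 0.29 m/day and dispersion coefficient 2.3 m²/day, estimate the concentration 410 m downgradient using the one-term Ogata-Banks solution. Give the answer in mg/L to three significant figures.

465 mg/L

For a continuous step input, C/C₀ ≈ ½·erfc((x−vt)/(2√(Dt))).
vt = 0.29 × 1200 = 348 m and 2√(Dt) = 2√(2.3 × 1200) = 105.1 m.
Argument (x−vt)/(2√(Dt)) = (410 − 348)/105.1 = 0.5899; ½·erfc(0.5899) = 0.2021.
C = 2300 × 0.2021 = 465 mg/L.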